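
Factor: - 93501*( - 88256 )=8252024256= 2^6*3^3*7^1*197^1*3463^1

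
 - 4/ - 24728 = 1/6182 = 0.00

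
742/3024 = 53/216 = 0.25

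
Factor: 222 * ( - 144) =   -  31968 = - 2^5*3^3 * 37^1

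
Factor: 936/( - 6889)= - 2^3*3^2* 13^1*83^( - 2 ) 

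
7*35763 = 250341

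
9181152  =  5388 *1704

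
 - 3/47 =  - 1 + 44/47 = - 0.06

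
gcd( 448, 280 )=56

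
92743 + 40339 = 133082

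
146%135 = 11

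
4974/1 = 4974 = 4974.00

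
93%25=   18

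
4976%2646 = 2330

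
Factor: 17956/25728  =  67/96 = 2^(-5 )*3^( - 1)*67^1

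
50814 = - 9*( - 5646)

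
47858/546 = 87 + 178/273 = 87.65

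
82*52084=4270888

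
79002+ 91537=170539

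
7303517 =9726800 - 2423283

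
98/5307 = 98/5307 = 0.02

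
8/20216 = 1/2527  =  0.00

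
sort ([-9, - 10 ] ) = [ - 10, - 9]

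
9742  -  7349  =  2393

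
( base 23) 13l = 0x26B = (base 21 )18a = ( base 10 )619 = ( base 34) I7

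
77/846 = 77/846=0.09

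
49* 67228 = 3294172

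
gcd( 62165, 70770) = 5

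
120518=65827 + 54691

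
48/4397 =48/4397 = 0.01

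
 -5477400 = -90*60860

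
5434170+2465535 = 7899705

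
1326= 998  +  328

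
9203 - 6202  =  3001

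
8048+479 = 8527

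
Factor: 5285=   5^1 * 7^1*151^1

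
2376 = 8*297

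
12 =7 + 5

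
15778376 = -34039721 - -49818097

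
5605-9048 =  -3443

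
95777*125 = 11972125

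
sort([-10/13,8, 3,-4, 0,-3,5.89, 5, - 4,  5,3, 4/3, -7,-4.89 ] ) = [ - 7,-4.89, - 4, - 4 , - 3, - 10/13, 0, 4/3,  3, 3, 5, 5, 5.89,8] 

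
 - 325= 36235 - 36560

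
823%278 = 267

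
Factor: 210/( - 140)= - 2^( - 1)*3^1 = - 3/2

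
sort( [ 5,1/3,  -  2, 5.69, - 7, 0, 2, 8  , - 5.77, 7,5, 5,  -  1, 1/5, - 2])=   [  -  7,  -  5.77, - 2, - 2, - 1, 0, 1/5,1/3, 2, 5, 5, 5, 5.69, 7 , 8] 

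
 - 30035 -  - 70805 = 40770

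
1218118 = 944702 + 273416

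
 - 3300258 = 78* ( - 42311) 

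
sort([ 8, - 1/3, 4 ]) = [ - 1/3,4, 8]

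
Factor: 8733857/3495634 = 2^( - 1 )*11^1*191^1*199^( - 1)*4157^1 *8783^( - 1)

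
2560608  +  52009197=54569805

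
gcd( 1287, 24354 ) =99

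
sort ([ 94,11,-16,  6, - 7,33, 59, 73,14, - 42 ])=[ - 42, - 16, -7,6, 11 , 14, 33,  59, 73, 94 ]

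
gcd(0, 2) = 2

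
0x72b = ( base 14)951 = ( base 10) 1835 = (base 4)130223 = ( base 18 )5BH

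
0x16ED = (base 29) 6sb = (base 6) 43101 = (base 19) g4h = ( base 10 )5869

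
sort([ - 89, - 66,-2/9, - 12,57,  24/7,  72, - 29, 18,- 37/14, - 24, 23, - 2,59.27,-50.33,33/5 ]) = [ - 89, - 66 , - 50.33 , - 29, - 24, - 12,- 37/14,-2, - 2/9,24/7,33/5, 18,23,57,59.27, 72]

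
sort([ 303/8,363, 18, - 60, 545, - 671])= [-671, - 60,18,303/8,  363, 545]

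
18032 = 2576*7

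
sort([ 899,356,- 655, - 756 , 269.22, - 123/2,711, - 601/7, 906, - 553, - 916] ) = [-916, - 756, - 655, - 553, - 601/7, - 123/2,269.22,356, 711,899,906 ]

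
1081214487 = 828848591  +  252365896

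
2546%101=21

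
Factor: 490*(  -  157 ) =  - 76930= - 2^1*5^1*7^2*157^1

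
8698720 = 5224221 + 3474499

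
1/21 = 1/21 = 0.05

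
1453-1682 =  - 229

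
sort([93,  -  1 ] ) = [ - 1, 93 ]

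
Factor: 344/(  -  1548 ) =-2/9=- 2^1*3^( - 2)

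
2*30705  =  61410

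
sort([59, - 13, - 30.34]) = [ - 30.34, - 13, 59 ]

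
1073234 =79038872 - 77965638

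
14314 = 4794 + 9520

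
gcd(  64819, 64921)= 1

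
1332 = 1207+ 125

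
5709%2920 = 2789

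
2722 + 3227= 5949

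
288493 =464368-175875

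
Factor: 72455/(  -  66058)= -2^( - 1)*5^1*43^1*337^1*33029^( - 1 ) 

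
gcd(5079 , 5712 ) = 3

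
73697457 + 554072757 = 627770214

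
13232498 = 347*38134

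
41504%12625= 3629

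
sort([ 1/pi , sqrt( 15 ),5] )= [ 1/pi , sqrt( 15),  5 ]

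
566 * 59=33394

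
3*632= 1896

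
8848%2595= 1063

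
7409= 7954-545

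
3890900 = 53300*73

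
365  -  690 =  -325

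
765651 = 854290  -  88639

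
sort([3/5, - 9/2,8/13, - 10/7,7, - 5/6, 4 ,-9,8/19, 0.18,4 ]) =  [ - 9,-9/2, - 10/7 , - 5/6, 0.18,8/19, 3/5 , 8/13, 4, 4,7]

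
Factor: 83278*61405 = 2^1*5^1*13^1*3203^1*12281^1=   5113685590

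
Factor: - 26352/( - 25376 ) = 2^( - 1)*3^3*  13^( - 1 ) = 27/26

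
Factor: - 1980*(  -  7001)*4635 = 2^2*3^4*5^2*11^1*103^1 * 7001^1 = 64250277300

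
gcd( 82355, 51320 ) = 5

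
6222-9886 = - 3664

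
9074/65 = 139 + 3/5=139.60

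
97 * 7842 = 760674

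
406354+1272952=1679306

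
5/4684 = 5/4684 = 0.00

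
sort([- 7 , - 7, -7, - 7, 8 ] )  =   [ - 7, - 7,  -  7,-7, 8]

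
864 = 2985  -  2121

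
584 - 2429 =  - 1845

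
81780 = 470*174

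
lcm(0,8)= 0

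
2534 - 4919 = - 2385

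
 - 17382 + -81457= - 98839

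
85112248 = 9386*9068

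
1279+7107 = 8386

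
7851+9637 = 17488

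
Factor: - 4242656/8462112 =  - 3^ ( - 1 )* 11^1 * 17^1 *181^( - 1)*487^( - 1 ) * 709^1 = - 132583/264441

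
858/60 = 143/10 = 14.30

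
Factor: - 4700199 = -3^1*7^1*41^1*53^1*103^1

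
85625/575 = 148 + 21/23 = 148.91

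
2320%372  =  88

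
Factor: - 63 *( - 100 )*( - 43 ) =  - 270900 = -2^2* 3^2*5^2*7^1* 43^1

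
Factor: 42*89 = 3738 = 2^1*3^1*7^1 * 89^1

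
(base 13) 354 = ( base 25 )N1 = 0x240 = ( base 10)576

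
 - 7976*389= -3102664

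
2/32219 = 2/32219  =  0.00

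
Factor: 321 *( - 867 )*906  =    -  252146142 =- 2^1*3^3*17^2*107^1 * 151^1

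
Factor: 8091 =3^2* 29^1*31^1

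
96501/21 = 32167/7= 4595.29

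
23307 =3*7769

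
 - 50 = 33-83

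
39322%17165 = 4992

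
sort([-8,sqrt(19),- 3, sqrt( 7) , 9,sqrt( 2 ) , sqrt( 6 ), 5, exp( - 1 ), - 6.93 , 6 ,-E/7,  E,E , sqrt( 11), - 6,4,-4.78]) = [ - 8 , - 6.93, - 6, - 4.78, - 3,-E/7, exp( - 1), sqrt(2 ) , sqrt( 6 ) , sqrt( 7 ), E, E, sqrt( 11),4,sqrt( 19),  5, 6, 9]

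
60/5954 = 30/2977 = 0.01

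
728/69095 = 56/5315 = 0.01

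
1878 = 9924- 8046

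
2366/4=591 + 1/2 = 591.50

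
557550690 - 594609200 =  - 37058510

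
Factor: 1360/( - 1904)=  - 5/7=- 5^1 * 7^ (-1) 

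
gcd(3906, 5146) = 62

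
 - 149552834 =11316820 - 160869654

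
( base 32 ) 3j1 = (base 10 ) 3681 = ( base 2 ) 111001100001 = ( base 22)7D7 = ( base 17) CC9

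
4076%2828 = 1248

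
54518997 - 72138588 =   -  17619591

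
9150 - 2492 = 6658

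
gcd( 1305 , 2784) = 87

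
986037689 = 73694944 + 912342745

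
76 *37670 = 2862920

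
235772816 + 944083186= 1179856002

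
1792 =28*64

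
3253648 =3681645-427997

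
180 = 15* 12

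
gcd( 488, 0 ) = 488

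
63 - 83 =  - 20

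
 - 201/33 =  - 7 + 10/11 = - 6.09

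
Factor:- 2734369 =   -  11^1 * 248579^1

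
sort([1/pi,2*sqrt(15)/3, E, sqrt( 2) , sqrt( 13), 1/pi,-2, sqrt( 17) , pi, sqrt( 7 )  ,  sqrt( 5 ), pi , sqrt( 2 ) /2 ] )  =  [ - 2, 1/pi, 1/pi, sqrt( 2)/2,sqrt(2 ),sqrt( 5), 2*sqrt(15)/3, sqrt(7), E , pi, pi,  sqrt( 13), sqrt(17 )]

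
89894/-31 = -89894/31  =  -2899.81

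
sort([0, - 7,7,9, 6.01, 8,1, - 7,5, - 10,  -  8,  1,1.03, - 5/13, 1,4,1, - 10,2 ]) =[ - 10, - 10, - 8, -7, - 7 , - 5/13,0, 1,1, 1, 1,1.03, 2,4, 5,6.01,  7,8, 9]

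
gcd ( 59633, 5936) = 7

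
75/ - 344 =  - 75/344 = - 0.22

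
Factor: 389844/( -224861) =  -2^2*3^2*17^1*353^( - 1) =- 612/353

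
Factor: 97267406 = 2^1*941^1*51683^1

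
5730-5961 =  - 231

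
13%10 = 3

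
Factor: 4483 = 4483^1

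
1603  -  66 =1537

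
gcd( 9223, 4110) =1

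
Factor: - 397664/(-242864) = 578/353=   2^1* 17^2 * 353^(-1)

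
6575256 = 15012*438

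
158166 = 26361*6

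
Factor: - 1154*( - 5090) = 2^2*5^1 * 509^1*577^1 = 5873860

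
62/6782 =31/3391 = 0.01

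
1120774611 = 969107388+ 151667223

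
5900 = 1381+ 4519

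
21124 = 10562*2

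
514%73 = 3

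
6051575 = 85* 71195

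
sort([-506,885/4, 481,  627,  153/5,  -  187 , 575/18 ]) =[ - 506, - 187, 153/5 , 575/18, 885/4, 481, 627 ]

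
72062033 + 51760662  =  123822695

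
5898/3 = 1966 = 1966.00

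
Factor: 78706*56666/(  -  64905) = - 4459954196/64905 = -2^2* 3^(-1 )*5^( - 1 )*23^1 * 29^2*59^1 * 977^1*4327^(-1 ) 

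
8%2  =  0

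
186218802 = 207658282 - 21439480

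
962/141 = 962/141 = 6.82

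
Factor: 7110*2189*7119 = 2^1*3^4*5^1*7^1*11^1 * 79^1*113^1*199^1 = 110798621010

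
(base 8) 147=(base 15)6D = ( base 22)4f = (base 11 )94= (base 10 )103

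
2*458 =916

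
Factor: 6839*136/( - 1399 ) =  - 930104/1399 =- 2^3 *7^1*17^1*977^1*1399^( - 1)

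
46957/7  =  46957/7 = 6708.14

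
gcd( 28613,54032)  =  1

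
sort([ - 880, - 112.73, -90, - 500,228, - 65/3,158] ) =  [ - 880 ,  -  500 , -112.73 , - 90, - 65/3, 158, 228 ] 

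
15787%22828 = 15787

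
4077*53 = 216081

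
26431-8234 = 18197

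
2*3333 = 6666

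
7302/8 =912 + 3/4 = 912.75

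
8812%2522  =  1246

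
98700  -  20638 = 78062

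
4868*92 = 447856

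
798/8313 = 266/2771=0.10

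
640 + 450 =1090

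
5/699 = 5/699 = 0.01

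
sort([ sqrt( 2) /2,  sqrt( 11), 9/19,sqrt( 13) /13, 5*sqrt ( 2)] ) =[ sqrt( 13) /13, 9/19,sqrt(2)/2, sqrt(11), 5*sqrt ( 2)]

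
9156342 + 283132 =9439474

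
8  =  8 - 0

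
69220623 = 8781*7883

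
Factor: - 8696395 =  - 5^1*19^1*91541^1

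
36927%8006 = 4903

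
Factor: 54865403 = 47^1*1167349^1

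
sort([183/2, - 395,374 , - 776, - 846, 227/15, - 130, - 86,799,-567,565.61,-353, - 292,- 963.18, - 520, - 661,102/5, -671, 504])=[ - 963.18, - 846 , - 776, - 671, -661, - 567, - 520, - 395 , - 353, -292, - 130, - 86, 227/15, 102/5,183/2 , 374,504,  565.61, 799] 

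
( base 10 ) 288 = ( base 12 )200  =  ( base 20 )e8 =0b100100000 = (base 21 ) DF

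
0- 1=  - 1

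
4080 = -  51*(-80)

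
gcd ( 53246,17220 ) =2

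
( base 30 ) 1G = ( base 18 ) 2A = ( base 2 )101110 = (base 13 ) 37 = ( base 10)46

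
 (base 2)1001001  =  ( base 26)2l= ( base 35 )23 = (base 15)4d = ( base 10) 73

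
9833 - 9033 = 800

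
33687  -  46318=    - 12631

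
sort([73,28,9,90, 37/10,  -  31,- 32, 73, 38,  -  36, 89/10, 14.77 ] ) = [-36,- 32, - 31, 37/10,89/10, 9, 14.77, 28, 38, 73, 73, 90]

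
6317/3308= 1+3009/3308 = 1.91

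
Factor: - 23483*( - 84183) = 3^1*11^1*23^1*1021^1*2551^1 =1976869389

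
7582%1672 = 894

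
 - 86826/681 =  - 28942/227 = - 127.50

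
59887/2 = 29943  +  1/2 = 29943.50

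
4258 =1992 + 2266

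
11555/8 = 1444  +  3/8  =  1444.38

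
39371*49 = 1929179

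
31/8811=31/8811 = 0.00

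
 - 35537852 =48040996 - 83578848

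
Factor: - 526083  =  -3^1*175361^1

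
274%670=274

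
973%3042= 973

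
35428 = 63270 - 27842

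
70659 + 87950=158609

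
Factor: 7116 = 2^2*3^1*593^1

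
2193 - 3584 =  - 1391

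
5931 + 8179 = 14110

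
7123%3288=547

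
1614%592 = 430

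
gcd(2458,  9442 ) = 2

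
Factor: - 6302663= -6302663^1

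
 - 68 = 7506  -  7574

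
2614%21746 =2614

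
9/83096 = 9/83096 = 0.00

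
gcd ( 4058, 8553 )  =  1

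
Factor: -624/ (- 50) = 2^3 * 3^1 * 5^(  -  2)*13^1 = 312/25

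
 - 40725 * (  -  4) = 162900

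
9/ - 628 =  - 9/628 = -  0.01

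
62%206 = 62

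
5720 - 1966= 3754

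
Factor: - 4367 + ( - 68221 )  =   - 2^2*3^1*23^1*263^1 = - 72588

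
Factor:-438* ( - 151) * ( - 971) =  -2^1 * 3^1*73^1*151^1*971^1= -64219998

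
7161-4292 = 2869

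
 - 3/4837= -1+4834/4837 =- 0.00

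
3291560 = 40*82289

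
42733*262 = 11196046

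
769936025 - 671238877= 98697148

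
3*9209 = 27627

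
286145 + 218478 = 504623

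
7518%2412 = 282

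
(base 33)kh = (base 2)1010100101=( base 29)na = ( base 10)677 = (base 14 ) 365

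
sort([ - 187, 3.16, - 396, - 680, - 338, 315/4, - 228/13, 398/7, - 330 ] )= [  -  680, - 396, - 338, - 330,  -  187, - 228/13, 3.16, 398/7,315/4]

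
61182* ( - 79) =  - 4833378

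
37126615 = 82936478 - 45809863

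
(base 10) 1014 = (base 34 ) TS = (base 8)1766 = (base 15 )479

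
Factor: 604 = 2^2*151^1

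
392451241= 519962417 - 127511176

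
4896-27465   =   - 22569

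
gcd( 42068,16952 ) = 52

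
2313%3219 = 2313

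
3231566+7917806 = 11149372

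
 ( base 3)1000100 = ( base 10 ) 738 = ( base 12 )516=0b1011100010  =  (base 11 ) 611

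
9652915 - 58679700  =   - 49026785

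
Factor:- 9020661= -3^1*13^1*231299^1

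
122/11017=122/11017=0.01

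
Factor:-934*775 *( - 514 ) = 372058900 = 2^2*5^2*31^1*257^1* 467^1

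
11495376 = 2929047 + 8566329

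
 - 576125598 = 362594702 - 938720300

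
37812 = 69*548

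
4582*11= 50402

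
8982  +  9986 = 18968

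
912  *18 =16416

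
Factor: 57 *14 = 2^1*3^1 *7^1*19^1 = 798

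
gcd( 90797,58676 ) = 1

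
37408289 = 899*41611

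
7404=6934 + 470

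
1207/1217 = 1207/1217 = 0.99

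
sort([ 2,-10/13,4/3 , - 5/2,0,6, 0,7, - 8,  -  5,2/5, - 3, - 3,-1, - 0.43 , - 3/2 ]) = [-8,-5, - 3, - 3, - 5/2 , - 3/2,-1, - 10/13, - 0.43 , 0,0,2/5,4/3,2, 6,7]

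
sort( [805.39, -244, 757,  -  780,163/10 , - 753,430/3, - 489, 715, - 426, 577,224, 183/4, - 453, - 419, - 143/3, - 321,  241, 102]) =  [ - 780 , - 753, - 489, - 453,  -  426, - 419, - 321,-244, - 143/3,163/10,183/4,  102 , 430/3,224, 241, 577 , 715,757,  805.39 ] 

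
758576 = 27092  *28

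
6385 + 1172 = 7557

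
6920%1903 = 1211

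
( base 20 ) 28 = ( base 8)60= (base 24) 20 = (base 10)48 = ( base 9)53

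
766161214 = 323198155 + 442963059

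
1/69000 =1/69000 = 0.00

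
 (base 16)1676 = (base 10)5750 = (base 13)2804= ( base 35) 4oa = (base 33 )598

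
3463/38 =91 + 5/38 = 91.13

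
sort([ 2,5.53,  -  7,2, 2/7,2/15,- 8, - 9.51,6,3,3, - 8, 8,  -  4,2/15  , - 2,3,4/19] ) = [ - 9.51, - 8, - 8,  -  7, - 4, - 2, 2/15 , 2/15,4/19,2/7 , 2,2 , 3, 3,3 , 5.53,  6,  8]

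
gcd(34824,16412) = 4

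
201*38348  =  7707948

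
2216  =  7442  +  -5226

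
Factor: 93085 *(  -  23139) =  - 2153893815 = -3^3 * 5^1 * 857^1 * 18617^1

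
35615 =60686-25071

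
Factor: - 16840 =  - 2^3*5^1*421^1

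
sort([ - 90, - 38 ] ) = [ - 90,-38 ]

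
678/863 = 678/863  =  0.79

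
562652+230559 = 793211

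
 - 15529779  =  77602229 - 93132008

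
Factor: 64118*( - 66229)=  - 4246471022 = - 2^1*103^1*  643^1*32059^1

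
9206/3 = 3068+2/3 = 3068.67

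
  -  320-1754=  - 2074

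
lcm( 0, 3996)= 0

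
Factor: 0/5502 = 0 = 0^1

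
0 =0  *8156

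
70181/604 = 116 + 117/604 = 116.19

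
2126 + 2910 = 5036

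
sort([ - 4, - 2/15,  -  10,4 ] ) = [ - 10, -4, -2/15 , 4 ]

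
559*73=40807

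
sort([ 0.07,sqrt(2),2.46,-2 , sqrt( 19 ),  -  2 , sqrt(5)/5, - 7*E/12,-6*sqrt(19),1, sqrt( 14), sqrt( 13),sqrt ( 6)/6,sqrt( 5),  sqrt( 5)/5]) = [  -  6*sqrt(19 ),-2, - 2, -7*E/12,0.07, sqrt( 6)/6, sqrt(5)/5, sqrt( 5) /5,1, sqrt (2),  sqrt( 5 ), 2.46, sqrt( 13 ), sqrt(14 ), sqrt(19)]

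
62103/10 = 6210 + 3/10= 6210.30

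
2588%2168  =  420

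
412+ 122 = 534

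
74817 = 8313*9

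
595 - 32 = 563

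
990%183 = 75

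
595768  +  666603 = 1262371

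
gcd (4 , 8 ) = 4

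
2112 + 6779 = 8891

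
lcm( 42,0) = 0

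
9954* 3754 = 37367316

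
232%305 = 232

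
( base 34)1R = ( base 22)2h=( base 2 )111101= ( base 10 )61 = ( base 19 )34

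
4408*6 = 26448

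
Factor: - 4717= -53^1*89^1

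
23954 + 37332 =61286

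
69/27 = 2+5/9 = 2.56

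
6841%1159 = 1046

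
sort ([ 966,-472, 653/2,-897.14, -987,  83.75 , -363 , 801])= [ - 987, - 897.14 , - 472,-363,83.75,653/2,  801 , 966] 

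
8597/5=1719 + 2/5=1719.40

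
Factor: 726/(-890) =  - 3^1*5^( - 1)*11^2*89^( - 1) = - 363/445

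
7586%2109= 1259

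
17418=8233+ 9185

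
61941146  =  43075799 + 18865347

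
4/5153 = 4/5153 = 0.00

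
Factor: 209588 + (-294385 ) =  - 84797 = -19^1*4463^1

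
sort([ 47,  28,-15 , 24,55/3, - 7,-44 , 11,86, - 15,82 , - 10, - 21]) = [ - 44, - 21, - 15, - 15,-10, - 7, 11,55/3,24,28,47,82 , 86] 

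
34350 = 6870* 5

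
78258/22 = 39129/11= 3557.18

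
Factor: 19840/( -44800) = - 2^(-1)*5^( - 1 )*7^( - 1 )*31^1=- 31/70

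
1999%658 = 25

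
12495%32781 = 12495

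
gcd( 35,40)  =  5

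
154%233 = 154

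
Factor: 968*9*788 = 2^5 * 3^2*11^2*197^1 = 6865056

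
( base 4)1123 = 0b1011011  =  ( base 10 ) 91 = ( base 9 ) 111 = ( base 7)160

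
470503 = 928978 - 458475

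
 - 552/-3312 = 1/6 = 0.17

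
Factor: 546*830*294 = 2^3*3^2*5^1*7^3*13^1*83^1 = 133234920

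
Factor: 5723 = 59^1*97^1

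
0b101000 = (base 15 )2a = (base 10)40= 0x28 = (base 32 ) 18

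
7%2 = 1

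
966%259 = 189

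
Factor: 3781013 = 331^1*11423^1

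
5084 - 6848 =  - 1764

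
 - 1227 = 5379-6606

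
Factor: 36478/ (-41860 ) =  - 61/70  =  -2^( - 1 )*5^( - 1 )*7^( - 1 )*61^1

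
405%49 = 13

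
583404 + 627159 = 1210563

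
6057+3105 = 9162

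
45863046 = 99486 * 461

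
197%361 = 197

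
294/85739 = 294/85739= 0.00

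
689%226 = 11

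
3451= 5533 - 2082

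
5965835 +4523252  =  10489087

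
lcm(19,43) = 817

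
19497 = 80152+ - 60655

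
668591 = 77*8683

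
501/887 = 501/887=0.56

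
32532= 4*8133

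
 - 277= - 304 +27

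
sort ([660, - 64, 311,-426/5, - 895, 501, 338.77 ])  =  [  -  895,-426/5, - 64, 311, 338.77, 501,  660 ] 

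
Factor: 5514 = 2^1*3^1*919^1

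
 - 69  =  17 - 86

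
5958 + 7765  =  13723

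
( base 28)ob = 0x2AB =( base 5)10213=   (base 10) 683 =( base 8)1253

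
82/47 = 1 + 35/47 = 1.74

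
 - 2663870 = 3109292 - 5773162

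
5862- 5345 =517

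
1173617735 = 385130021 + 788487714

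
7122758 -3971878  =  3150880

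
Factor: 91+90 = 181^1 = 181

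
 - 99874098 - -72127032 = - 27747066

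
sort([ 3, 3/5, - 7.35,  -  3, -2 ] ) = [ - 7.35,-3, - 2, 3/5,3 ]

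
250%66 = 52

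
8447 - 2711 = 5736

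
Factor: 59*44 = 2^2* 11^1*59^1 = 2596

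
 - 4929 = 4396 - 9325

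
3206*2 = 6412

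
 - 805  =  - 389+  - 416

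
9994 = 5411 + 4583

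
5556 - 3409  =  2147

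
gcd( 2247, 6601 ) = 7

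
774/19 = 40 + 14/19=40.74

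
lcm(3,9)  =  9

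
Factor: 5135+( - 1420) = 5^1*743^1 = 3715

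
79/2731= 79/2731 = 0.03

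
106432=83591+22841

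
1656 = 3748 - 2092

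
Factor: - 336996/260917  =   - 2^2*3^2*11^1*23^1*37^1*113^( - 1)*2309^( - 1)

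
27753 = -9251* (- 3)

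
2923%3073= 2923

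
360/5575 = 72/1115 = 0.06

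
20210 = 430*47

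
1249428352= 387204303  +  862224049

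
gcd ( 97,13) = 1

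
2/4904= 1/2452 = 0.00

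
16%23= 16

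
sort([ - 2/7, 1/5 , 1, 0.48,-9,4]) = [-9,-2/7, 1/5, 0.48,1,4] 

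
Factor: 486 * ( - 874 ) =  - 2^2*3^5 * 19^1*23^1  =  - 424764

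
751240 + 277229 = 1028469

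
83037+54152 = 137189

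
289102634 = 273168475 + 15934159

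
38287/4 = 9571+ 3/4 = 9571.75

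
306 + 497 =803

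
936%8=0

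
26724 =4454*6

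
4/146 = 2/73 = 0.03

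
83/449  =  83/449=0.18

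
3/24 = 1/8 = 0.12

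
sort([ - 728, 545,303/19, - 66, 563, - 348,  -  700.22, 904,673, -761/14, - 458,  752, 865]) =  [ - 728, - 700.22, - 458, - 348, - 66, - 761/14,303/19, 545,563,673, 752, 865, 904]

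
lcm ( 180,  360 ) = 360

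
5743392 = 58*99024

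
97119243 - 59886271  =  37232972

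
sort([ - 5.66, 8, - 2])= [ - 5.66, - 2,8]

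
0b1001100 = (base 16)4C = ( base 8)114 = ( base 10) 76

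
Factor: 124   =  2^2*31^1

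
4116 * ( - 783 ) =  - 3222828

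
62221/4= 15555 + 1/4  =  15555.25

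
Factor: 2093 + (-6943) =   -  4850 = -2^1*5^2*97^1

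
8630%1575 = 755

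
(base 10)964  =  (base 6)4244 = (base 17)35C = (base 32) u4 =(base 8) 1704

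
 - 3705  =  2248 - 5953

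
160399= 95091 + 65308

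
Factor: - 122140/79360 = -2^(-7)*197^1 = - 197/128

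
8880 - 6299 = 2581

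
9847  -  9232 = 615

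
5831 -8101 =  - 2270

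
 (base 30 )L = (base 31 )L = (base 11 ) 1A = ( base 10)21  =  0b10101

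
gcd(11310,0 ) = 11310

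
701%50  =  1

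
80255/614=80255/614 =130.71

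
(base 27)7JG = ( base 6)42024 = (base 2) 1011000000000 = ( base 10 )5632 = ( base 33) 55m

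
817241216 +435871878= 1253113094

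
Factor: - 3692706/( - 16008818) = 1846353/8004409 = 3^1*7^(-1)*17^1*41^1*883^1 * 1143487^(- 1)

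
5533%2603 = 327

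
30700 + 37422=68122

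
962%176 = 82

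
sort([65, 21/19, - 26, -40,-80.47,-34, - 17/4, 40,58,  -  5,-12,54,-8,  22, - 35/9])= [ - 80.47, -40,-34,-26, - 12,-8, - 5, - 17/4, - 35/9,21/19, 22, 40, 54,58, 65 ]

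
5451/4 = 1362+ 3/4 = 1362.75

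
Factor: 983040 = 2^16*3^1*5^1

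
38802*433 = 16801266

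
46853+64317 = 111170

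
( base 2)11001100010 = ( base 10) 1634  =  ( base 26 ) 2am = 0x662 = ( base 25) 2f9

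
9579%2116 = 1115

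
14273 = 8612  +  5661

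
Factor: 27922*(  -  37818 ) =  - 2^2*3^2*11^1*23^1*191^1*607^1 = -1055954196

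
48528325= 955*50815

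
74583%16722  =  7695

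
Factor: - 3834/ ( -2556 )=2^ ( - 1 )*3^1 = 3/2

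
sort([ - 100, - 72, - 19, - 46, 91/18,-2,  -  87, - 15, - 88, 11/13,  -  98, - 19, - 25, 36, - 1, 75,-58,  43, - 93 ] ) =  [- 100, - 98,-93, - 88, - 87,-72 , - 58 , - 46, - 25,-19 , - 19, - 15, - 2, - 1, 11/13 , 91/18, 36, 43,75 ] 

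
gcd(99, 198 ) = 99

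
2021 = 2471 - 450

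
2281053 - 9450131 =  - 7169078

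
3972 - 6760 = - 2788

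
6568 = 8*821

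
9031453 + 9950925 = 18982378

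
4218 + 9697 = 13915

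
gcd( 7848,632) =8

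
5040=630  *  8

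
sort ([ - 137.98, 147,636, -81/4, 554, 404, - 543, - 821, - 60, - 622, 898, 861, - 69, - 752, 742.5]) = [ - 821  ,-752, - 622 , - 543, - 137.98, - 69 , -60, - 81/4,  147,  404,554, 636, 742.5,861,898]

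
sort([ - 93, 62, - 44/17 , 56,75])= [-93, - 44/17, 56, 62, 75]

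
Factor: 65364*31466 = 2056743624 = 2^3*3^1*13^1*419^1*15733^1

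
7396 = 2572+4824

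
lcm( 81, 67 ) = 5427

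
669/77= 669/77 =8.69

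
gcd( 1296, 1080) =216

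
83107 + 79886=162993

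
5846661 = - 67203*( - 87 ) 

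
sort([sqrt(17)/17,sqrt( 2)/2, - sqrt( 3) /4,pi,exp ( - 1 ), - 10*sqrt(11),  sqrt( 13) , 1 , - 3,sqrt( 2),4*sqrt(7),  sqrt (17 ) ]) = [ - 10*sqrt (11) ,-3, - sqrt( 3) /4,sqrt (17 ) /17, exp( - 1 ),sqrt (2 ) /2, 1,sqrt (2), pi  ,  sqrt( 13), sqrt( 17),4 * sqrt( 7)]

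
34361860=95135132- 60773272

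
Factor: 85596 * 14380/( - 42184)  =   - 153858810/5273 = - 2^1*3^1*5^1 * 7^1*719^1  *1019^1*5273^( - 1 ) 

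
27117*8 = 216936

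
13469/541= 13469/541 = 24.90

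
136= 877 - 741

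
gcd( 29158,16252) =478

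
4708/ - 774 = -2354/387 = -6.08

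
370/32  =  11 + 9/16=11.56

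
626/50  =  313/25 = 12.52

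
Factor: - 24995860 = - 2^2*5^1*53^1*23581^1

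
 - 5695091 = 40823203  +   - 46518294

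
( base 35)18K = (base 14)7AD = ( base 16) 5F5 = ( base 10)1525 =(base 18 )4CD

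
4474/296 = 2237/148 = 15.11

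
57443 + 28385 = 85828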